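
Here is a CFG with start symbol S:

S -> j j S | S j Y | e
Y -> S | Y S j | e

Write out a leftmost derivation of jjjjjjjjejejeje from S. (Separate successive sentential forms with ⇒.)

S ⇒ jjS ⇒ jjSjY ⇒ jjSjYjY ⇒ jjjjSjYjY ⇒ jjjjSjYjYjY ⇒ jjjjjjSjYjYjY ⇒ jjjjjjjjSjYjYjY ⇒ jjjjjjjjejYjYjY ⇒ jjjjjjjjejSjYjY ⇒ jjjjjjjjejejYjY ⇒ jjjjjjjjejejejY ⇒ jjjjjjjjejejeje

S ⇒ jjS   [S -> j j S]
jjS ⇒ jjSjY   [S -> S j Y]
jjSjY ⇒ jjSjYjY   [S -> S j Y]
jjSjYjY ⇒ jjjjSjYjY   [S -> j j S]
jjjjSjYjY ⇒ jjjjSjYjYjY   [S -> S j Y]
jjjjSjYjYjY ⇒ jjjjjjSjYjYjY   [S -> j j S]
jjjjjjSjYjYjY ⇒ jjjjjjjjSjYjYjY   [S -> j j S]
jjjjjjjjSjYjYjY ⇒ jjjjjjjjejYjYjY   [S -> e]
jjjjjjjjejYjYjY ⇒ jjjjjjjjejSjYjY   [Y -> S]
jjjjjjjjejSjYjY ⇒ jjjjjjjjejejYjY   [S -> e]
jjjjjjjjejejYjY ⇒ jjjjjjjjejejejY   [Y -> e]
jjjjjjjjejejejY ⇒ jjjjjjjjejejeje   [Y -> e]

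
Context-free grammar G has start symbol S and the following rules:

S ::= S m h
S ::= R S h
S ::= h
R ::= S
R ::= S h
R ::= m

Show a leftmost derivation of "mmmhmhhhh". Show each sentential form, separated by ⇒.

S ⇒ RSh   [S ::= R S h]
RSh ⇒ mSh   [R ::= m]
mSh ⇒ mRShh   [S ::= R S h]
mRShh ⇒ mmShh   [R ::= m]
mmShh ⇒ mmRShhh   [S ::= R S h]
mmRShhh ⇒ mmmShhh   [R ::= m]
mmmShhh ⇒ mmmSmhhhh   [S ::= S m h]
mmmSmhhhh ⇒ mmmhmhhhh   [S ::= h]

S ⇒ RSh ⇒ mSh ⇒ mRShh ⇒ mmShh ⇒ mmRShhh ⇒ mmmShhh ⇒ mmmSmhhhh ⇒ mmmhmhhhh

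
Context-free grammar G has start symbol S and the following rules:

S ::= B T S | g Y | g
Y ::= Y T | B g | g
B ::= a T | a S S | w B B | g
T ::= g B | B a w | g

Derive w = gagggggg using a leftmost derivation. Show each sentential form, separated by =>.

S => gY => gYT => gYTT => gBgTT => gaSSgTT => gagSgTT => gagggTT => gaggggBT => gagggggT => gagggggg

S => gY   [S ::= g Y]
gY => gYT   [Y ::= Y T]
gYT => gYTT   [Y ::= Y T]
gYTT => gBgTT   [Y ::= B g]
gBgTT => gaSSgTT   [B ::= a S S]
gaSSgTT => gagSgTT   [S ::= g]
gagSgTT => gagggTT   [S ::= g]
gagggTT => gaggggBT   [T ::= g B]
gaggggBT => gagggggT   [B ::= g]
gagggggT => gagggggg   [T ::= g]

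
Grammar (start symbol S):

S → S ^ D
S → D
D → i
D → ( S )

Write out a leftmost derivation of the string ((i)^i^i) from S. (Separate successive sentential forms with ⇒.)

S ⇒ D ⇒ (S) ⇒ (S^D) ⇒ (S^D^D) ⇒ (D^D^D) ⇒ ((S)^D^D) ⇒ ((D)^D^D) ⇒ ((i)^D^D) ⇒ ((i)^i^D) ⇒ ((i)^i^i)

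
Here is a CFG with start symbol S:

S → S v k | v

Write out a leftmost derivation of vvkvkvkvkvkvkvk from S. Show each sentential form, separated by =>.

S => Svk => Svkvk => Svkvkvk => Svkvkvkvk => Svkvkvkvkvk => Svkvkvkvkvkvk => Svkvkvkvkvkvkvk => vvkvkvkvkvkvkvk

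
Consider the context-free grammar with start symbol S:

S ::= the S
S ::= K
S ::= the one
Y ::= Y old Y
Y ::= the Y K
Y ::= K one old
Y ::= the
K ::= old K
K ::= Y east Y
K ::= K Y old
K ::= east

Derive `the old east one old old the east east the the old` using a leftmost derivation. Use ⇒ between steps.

S ⇒ K ⇒ K Y old ⇒ Y east Y Y old ⇒ the Y K east Y Y old ⇒ the Y old Y K east Y Y old ⇒ the K one old old Y K east Y Y old ⇒ the old K one old old Y K east Y Y old ⇒ the old east one old old Y K east Y Y old ⇒ the old east one old old the K east Y Y old ⇒ the old east one old old the east east Y Y old ⇒ the old east one old old the east east the Y old ⇒ the old east one old old the east east the the old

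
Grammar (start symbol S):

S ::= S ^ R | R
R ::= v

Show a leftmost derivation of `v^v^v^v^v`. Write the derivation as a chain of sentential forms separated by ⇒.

S ⇒ S^R   [S ::= S ^ R]
S^R ⇒ S^R^R   [S ::= S ^ R]
S^R^R ⇒ S^R^R^R   [S ::= S ^ R]
S^R^R^R ⇒ S^R^R^R^R   [S ::= S ^ R]
S^R^R^R^R ⇒ R^R^R^R^R   [S ::= R]
R^R^R^R^R ⇒ v^R^R^R^R   [R ::= v]
v^R^R^R^R ⇒ v^v^R^R^R   [R ::= v]
v^v^R^R^R ⇒ v^v^v^R^R   [R ::= v]
v^v^v^R^R ⇒ v^v^v^v^R   [R ::= v]
v^v^v^v^R ⇒ v^v^v^v^v   [R ::= v]

S ⇒ S^R ⇒ S^R^R ⇒ S^R^R^R ⇒ S^R^R^R^R ⇒ R^R^R^R^R ⇒ v^R^R^R^R ⇒ v^v^R^R^R ⇒ v^v^v^R^R ⇒ v^v^v^v^R ⇒ v^v^v^v^v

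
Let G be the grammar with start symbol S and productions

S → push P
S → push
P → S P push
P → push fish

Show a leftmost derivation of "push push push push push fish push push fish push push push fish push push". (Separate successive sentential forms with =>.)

S => push P => push S P push => push push P push => push push S P push push => push push push P P push push => push push push S P push P push push => push push push push P P push P push push => push push push push push fish P push P push push => push push push push push fish S P push push P push push => push push push push push fish push P push push P push push => push push push push push fish push push fish push push P push push => push push push push push fish push push fish push push push fish push push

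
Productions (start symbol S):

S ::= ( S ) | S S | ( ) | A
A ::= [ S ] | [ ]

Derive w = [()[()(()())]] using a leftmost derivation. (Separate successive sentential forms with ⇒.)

S⇒A⇒[S]⇒[SS]⇒[()S]⇒[()A]⇒[()[S]]⇒[()[SS]]⇒[()[()S]]⇒[()[()(S)]]⇒[()[()(SS)]]⇒[()[()(()S)]]⇒[()[()(()())]]

S ⇒ A   [S ::= A]
A ⇒ [S]   [A ::= [ S ]]
[S] ⇒ [SS]   [S ::= S S]
[SS] ⇒ [()S]   [S ::= ( )]
[()S] ⇒ [()A]   [S ::= A]
[()A] ⇒ [()[S]]   [A ::= [ S ]]
[()[S]] ⇒ [()[SS]]   [S ::= S S]
[()[SS]] ⇒ [()[()S]]   [S ::= ( )]
[()[()S]] ⇒ [()[()(S)]]   [S ::= ( S )]
[()[()(S)]] ⇒ [()[()(SS)]]   [S ::= S S]
[()[()(SS)]] ⇒ [()[()(()S)]]   [S ::= ( )]
[()[()(()S)]] ⇒ [()[()(()())]]   [S ::= ( )]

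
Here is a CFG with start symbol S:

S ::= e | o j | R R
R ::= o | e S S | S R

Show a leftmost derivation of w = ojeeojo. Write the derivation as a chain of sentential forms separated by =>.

S => RR => SRR => ojRR => ojeSSR => ojeeSR => ojeeojR => ojeeojo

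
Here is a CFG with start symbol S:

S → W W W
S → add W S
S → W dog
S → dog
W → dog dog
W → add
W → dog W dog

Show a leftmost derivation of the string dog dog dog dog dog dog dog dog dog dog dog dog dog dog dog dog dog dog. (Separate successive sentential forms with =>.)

S => W W W   [S → W W W]
W W W => dog W dog W W   [W → dog W dog]
dog W dog W W => dog dog dog dog W W   [W → dog dog]
dog dog dog dog W W => dog dog dog dog dog W dog W   [W → dog W dog]
dog dog dog dog dog W dog W => dog dog dog dog dog dog W dog dog W   [W → dog W dog]
dog dog dog dog dog dog W dog dog W => dog dog dog dog dog dog dog dog dog dog W   [W → dog dog]
dog dog dog dog dog dog dog dog dog dog W => dog dog dog dog dog dog dog dog dog dog dog W dog   [W → dog W dog]
dog dog dog dog dog dog dog dog dog dog dog W dog => dog dog dog dog dog dog dog dog dog dog dog dog W dog dog   [W → dog W dog]
dog dog dog dog dog dog dog dog dog dog dog dog W dog dog => dog dog dog dog dog dog dog dog dog dog dog dog dog W dog dog dog   [W → dog W dog]
dog dog dog dog dog dog dog dog dog dog dog dog dog W dog dog dog => dog dog dog dog dog dog dog dog dog dog dog dog dog dog dog dog dog dog   [W → dog dog]

S => W W W => dog W dog W W => dog dog dog dog W W => dog dog dog dog dog W dog W => dog dog dog dog dog dog W dog dog W => dog dog dog dog dog dog dog dog dog dog W => dog dog dog dog dog dog dog dog dog dog dog W dog => dog dog dog dog dog dog dog dog dog dog dog dog W dog dog => dog dog dog dog dog dog dog dog dog dog dog dog dog W dog dog dog => dog dog dog dog dog dog dog dog dog dog dog dog dog dog dog dog dog dog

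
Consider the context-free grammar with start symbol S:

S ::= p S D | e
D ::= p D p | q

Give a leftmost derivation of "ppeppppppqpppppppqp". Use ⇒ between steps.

S ⇒ pSD ⇒ ppSDD ⇒ ppeDD ⇒ ppepDpD ⇒ ppeppDppD ⇒ ppepppDpppD ⇒ ppeppppDppppD ⇒ ppepppppDpppppD ⇒ ppeppppppDppppppD ⇒ ppeppppppqppppppD ⇒ ppeppppppqpppppppDp ⇒ ppeppppppqpppppppqp

S ⇒ pSD   [S ::= p S D]
pSD ⇒ ppSDD   [S ::= p S D]
ppSDD ⇒ ppeDD   [S ::= e]
ppeDD ⇒ ppepDpD   [D ::= p D p]
ppepDpD ⇒ ppeppDppD   [D ::= p D p]
ppeppDppD ⇒ ppepppDpppD   [D ::= p D p]
ppepppDpppD ⇒ ppeppppDppppD   [D ::= p D p]
ppeppppDppppD ⇒ ppepppppDpppppD   [D ::= p D p]
ppepppppDpppppD ⇒ ppeppppppDppppppD   [D ::= p D p]
ppeppppppDppppppD ⇒ ppeppppppqppppppD   [D ::= q]
ppeppppppqppppppD ⇒ ppeppppppqpppppppDp   [D ::= p D p]
ppeppppppqpppppppDp ⇒ ppeppppppqpppppppqp   [D ::= q]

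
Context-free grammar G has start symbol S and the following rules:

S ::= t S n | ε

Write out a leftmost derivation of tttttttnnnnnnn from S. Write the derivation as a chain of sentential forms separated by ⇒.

S ⇒ tSn   [S ::= t S n]
tSn ⇒ ttSnn   [S ::= t S n]
ttSnn ⇒ tttSnnn   [S ::= t S n]
tttSnnn ⇒ ttttSnnnn   [S ::= t S n]
ttttSnnnn ⇒ tttttSnnnnn   [S ::= t S n]
tttttSnnnnn ⇒ ttttttSnnnnnn   [S ::= t S n]
ttttttSnnnnnn ⇒ tttttttSnnnnnnn   [S ::= t S n]
tttttttSnnnnnnn ⇒ tttttttnnnnnnn   [S ::= ε]

S⇒tSn⇒ttSnn⇒tttSnnn⇒ttttSnnnn⇒tttttSnnnnn⇒ttttttSnnnnnn⇒tttttttSnnnnnnn⇒tttttttnnnnnnn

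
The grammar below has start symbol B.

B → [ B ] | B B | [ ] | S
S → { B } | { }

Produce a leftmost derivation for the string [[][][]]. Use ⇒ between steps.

B ⇒ [B]   [B → [ B ]]
[B] ⇒ [BB]   [B → B B]
[BB] ⇒ [BBB]   [B → B B]
[BBB] ⇒ [[]BB]   [B → [ ]]
[[]BB] ⇒ [[][]B]   [B → [ ]]
[[][]B] ⇒ [[][][]]   [B → [ ]]

B⇒[B]⇒[BB]⇒[BBB]⇒[[]BB]⇒[[][]B]⇒[[][][]]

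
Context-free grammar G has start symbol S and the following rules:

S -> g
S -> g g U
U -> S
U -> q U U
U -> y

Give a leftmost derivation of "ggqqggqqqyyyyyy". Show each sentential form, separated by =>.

S=>ggU=>ggqUU=>ggqqUUU=>ggqqSUU=>ggqqggUUU=>ggqqggqUUUU=>ggqqggqqUUUUU=>ggqqggqqqUUUUUU=>ggqqggqqqyUUUUU=>ggqqggqqqyyUUUU=>ggqqggqqqyyyUUU=>ggqqggqqqyyyyUU=>ggqqggqqqyyyyyU=>ggqqggqqqyyyyyy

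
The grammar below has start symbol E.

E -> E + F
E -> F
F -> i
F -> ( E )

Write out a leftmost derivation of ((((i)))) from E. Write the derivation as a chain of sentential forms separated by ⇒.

E ⇒ F   [E -> F]
F ⇒ (E)   [F -> ( E )]
(E) ⇒ (F)   [E -> F]
(F) ⇒ ((E))   [F -> ( E )]
((E)) ⇒ ((F))   [E -> F]
((F)) ⇒ (((E)))   [F -> ( E )]
(((E))) ⇒ (((F)))   [E -> F]
(((F))) ⇒ ((((E))))   [F -> ( E )]
((((E)))) ⇒ ((((F))))   [E -> F]
((((F)))) ⇒ ((((i))))   [F -> i]

E⇒F⇒(E)⇒(F)⇒((E))⇒((F))⇒(((E)))⇒(((F)))⇒((((E))))⇒((((F))))⇒((((i))))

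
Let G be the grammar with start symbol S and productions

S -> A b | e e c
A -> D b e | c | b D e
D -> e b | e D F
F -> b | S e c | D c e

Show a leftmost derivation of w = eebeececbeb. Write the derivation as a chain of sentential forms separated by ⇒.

S⇒Ab⇒Dbeb⇒eDFbeb⇒eebFbeb⇒eebSecbeb⇒eebeececbeb

S ⇒ Ab   [S -> A b]
Ab ⇒ Dbeb   [A -> D b e]
Dbeb ⇒ eDFbeb   [D -> e D F]
eDFbeb ⇒ eebFbeb   [D -> e b]
eebFbeb ⇒ eebSecbeb   [F -> S e c]
eebSecbeb ⇒ eebeececbeb   [S -> e e c]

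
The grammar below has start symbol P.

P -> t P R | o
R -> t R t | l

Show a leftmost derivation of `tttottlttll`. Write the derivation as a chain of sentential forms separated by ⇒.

P⇒tPR⇒ttPRR⇒tttPRRR⇒tttoRRR⇒tttotRtRR⇒tttottRttRR⇒tttottlttRR⇒tttottlttlR⇒tttottlttll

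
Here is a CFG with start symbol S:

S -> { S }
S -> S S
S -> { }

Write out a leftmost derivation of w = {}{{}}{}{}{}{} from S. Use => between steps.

S => SS   [S -> S S]
SS => SSS   [S -> S S]
SSS => {}SS   [S -> { }]
{}SS => {}SSS   [S -> S S]
{}SSS => {}{S}SS   [S -> { S }]
{}{S}SS => {}{{}}SS   [S -> { }]
{}{{}}SS => {}{{}}SSS   [S -> S S]
{}{{}}SSS => {}{{}}{}SS   [S -> { }]
{}{{}}{}SS => {}{{}}{}SSS   [S -> S S]
{}{{}}{}SSS => {}{{}}{}{}SS   [S -> { }]
{}{{}}{}{}SS => {}{{}}{}{}{}S   [S -> { }]
{}{{}}{}{}{}S => {}{{}}{}{}{}{}   [S -> { }]

S => SS => SSS => {}SS => {}SSS => {}{S}SS => {}{{}}SS => {}{{}}SSS => {}{{}}{}SS => {}{{}}{}SSS => {}{{}}{}{}SS => {}{{}}{}{}{}S => {}{{}}{}{}{}{}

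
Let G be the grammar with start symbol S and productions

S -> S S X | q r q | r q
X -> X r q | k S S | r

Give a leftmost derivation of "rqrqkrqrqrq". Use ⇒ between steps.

S ⇒ SSX ⇒ rqSX ⇒ rqrqX ⇒ rqrqXrq ⇒ rqrqkSSrq ⇒ rqrqkrqSrq ⇒ rqrqkrqrqrq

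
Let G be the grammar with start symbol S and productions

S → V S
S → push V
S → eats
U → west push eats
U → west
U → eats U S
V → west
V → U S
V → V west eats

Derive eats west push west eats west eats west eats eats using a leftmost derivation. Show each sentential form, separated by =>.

S => V S   [S → V S]
V S => V west eats S   [V → V west eats]
V west eats S => V west eats west eats S   [V → V west eats]
V west eats west eats S => U S west eats west eats S   [V → U S]
U S west eats west eats S => eats U S S west eats west eats S   [U → eats U S]
eats U S S west eats west eats S => eats west S S west eats west eats S   [U → west]
eats west S S west eats west eats S => eats west push V S west eats west eats S   [S → push V]
eats west push V S west eats west eats S => eats west push west S west eats west eats S   [V → west]
eats west push west S west eats west eats S => eats west push west eats west eats west eats S   [S → eats]
eats west push west eats west eats west eats S => eats west push west eats west eats west eats eats   [S → eats]

S => V S => V west eats S => V west eats west eats S => U S west eats west eats S => eats U S S west eats west eats S => eats west S S west eats west eats S => eats west push V S west eats west eats S => eats west push west S west eats west eats S => eats west push west eats west eats west eats S => eats west push west eats west eats west eats eats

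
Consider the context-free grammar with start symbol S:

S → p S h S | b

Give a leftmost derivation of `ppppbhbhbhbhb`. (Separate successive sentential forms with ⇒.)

S ⇒ pShS   [S → p S h S]
pShS ⇒ ppShShS   [S → p S h S]
ppShShS ⇒ pppShShShS   [S → p S h S]
pppShShShS ⇒ ppppShShShShS   [S → p S h S]
ppppShShShShS ⇒ ppppbhShShShS   [S → b]
ppppbhShShShS ⇒ ppppbhbhShShS   [S → b]
ppppbhbhShShS ⇒ ppppbhbhbhShS   [S → b]
ppppbhbhbhShS ⇒ ppppbhbhbhbhS   [S → b]
ppppbhbhbhbhS ⇒ ppppbhbhbhbhb   [S → b]

S ⇒ pShS ⇒ ppShShS ⇒ pppShShShS ⇒ ppppShShShShS ⇒ ppppbhShShShS ⇒ ppppbhbhShShS ⇒ ppppbhbhbhShS ⇒ ppppbhbhbhbhS ⇒ ppppbhbhbhbhb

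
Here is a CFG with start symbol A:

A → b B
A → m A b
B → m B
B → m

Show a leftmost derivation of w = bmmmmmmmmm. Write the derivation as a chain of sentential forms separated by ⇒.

A ⇒ bB ⇒ bmB ⇒ bmmB ⇒ bmmmB ⇒ bmmmmB ⇒ bmmmmmB ⇒ bmmmmmmB ⇒ bmmmmmmmB ⇒ bmmmmmmmmB ⇒ bmmmmmmmmm

A ⇒ bB   [A → b B]
bB ⇒ bmB   [B → m B]
bmB ⇒ bmmB   [B → m B]
bmmB ⇒ bmmmB   [B → m B]
bmmmB ⇒ bmmmmB   [B → m B]
bmmmmB ⇒ bmmmmmB   [B → m B]
bmmmmmB ⇒ bmmmmmmB   [B → m B]
bmmmmmmB ⇒ bmmmmmmmB   [B → m B]
bmmmmmmmB ⇒ bmmmmmmmmB   [B → m B]
bmmmmmmmmB ⇒ bmmmmmmmmm   [B → m]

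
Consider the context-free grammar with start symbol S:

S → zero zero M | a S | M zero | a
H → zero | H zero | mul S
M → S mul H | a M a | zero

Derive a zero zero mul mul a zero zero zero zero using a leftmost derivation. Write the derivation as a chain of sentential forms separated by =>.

S => a S   [S → a S]
a S => a M zero   [S → M zero]
a M zero => a S mul H zero   [M → S mul H]
a S mul H zero => a M zero mul H zero   [S → M zero]
a M zero mul H zero => a zero zero mul H zero   [M → zero]
a zero zero mul H zero => a zero zero mul mul S zero   [H → mul S]
a zero zero mul mul S zero => a zero zero mul mul a S zero   [S → a S]
a zero zero mul mul a S zero => a zero zero mul mul a zero zero M zero   [S → zero zero M]
a zero zero mul mul a zero zero M zero => a zero zero mul mul a zero zero zero zero   [M → zero]

S => a S => a M zero => a S mul H zero => a M zero mul H zero => a zero zero mul H zero => a zero zero mul mul S zero => a zero zero mul mul a S zero => a zero zero mul mul a zero zero M zero => a zero zero mul mul a zero zero zero zero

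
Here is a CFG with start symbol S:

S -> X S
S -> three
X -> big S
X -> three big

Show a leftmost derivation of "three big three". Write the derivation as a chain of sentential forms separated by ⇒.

S ⇒ X S   [S -> X S]
X S ⇒ three big S   [X -> three big]
three big S ⇒ three big three   [S -> three]

S ⇒ X S ⇒ three big S ⇒ three big three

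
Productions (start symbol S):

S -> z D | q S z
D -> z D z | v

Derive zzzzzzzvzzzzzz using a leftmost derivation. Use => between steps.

S => zD   [S -> z D]
zD => zzDz   [D -> z D z]
zzDz => zzzDzz   [D -> z D z]
zzzDzz => zzzzDzzz   [D -> z D z]
zzzzDzzz => zzzzzDzzzz   [D -> z D z]
zzzzzDzzzz => zzzzzzDzzzzz   [D -> z D z]
zzzzzzDzzzzz => zzzzzzzDzzzzzz   [D -> z D z]
zzzzzzzDzzzzzz => zzzzzzzvzzzzzz   [D -> v]

S => zD => zzDz => zzzDzz => zzzzDzzz => zzzzzDzzzz => zzzzzzDzzzzz => zzzzzzzDzzzzzz => zzzzzzzvzzzzzz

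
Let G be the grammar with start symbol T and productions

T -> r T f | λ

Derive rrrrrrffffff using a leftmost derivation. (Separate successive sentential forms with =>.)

T => rTf   [T -> r T f]
rTf => rrTff   [T -> r T f]
rrTff => rrrTfff   [T -> r T f]
rrrTfff => rrrrTffff   [T -> r T f]
rrrrTffff => rrrrrTfffff   [T -> r T f]
rrrrrTfffff => rrrrrrTffffff   [T -> r T f]
rrrrrrTffffff => rrrrrrffffff   [T -> λ]

T => rTf => rrTff => rrrTfff => rrrrTffff => rrrrrTfffff => rrrrrrTffffff => rrrrrrffffff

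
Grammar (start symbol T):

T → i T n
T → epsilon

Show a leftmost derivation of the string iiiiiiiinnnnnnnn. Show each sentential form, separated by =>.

T => iTn => iiTnn => iiiTnnn => iiiiTnnnn => iiiiiTnnnnn => iiiiiiTnnnnnn => iiiiiiiTnnnnnnn => iiiiiiiiTnnnnnnnn => iiiiiiiinnnnnnnn

T => iTn   [T → i T n]
iTn => iiTnn   [T → i T n]
iiTnn => iiiTnnn   [T → i T n]
iiiTnnn => iiiiTnnnn   [T → i T n]
iiiiTnnnn => iiiiiTnnnnn   [T → i T n]
iiiiiTnnnnn => iiiiiiTnnnnnn   [T → i T n]
iiiiiiTnnnnnn => iiiiiiiTnnnnnnn   [T → i T n]
iiiiiiiTnnnnnnn => iiiiiiiiTnnnnnnnn   [T → i T n]
iiiiiiiiTnnnnnnnn => iiiiiiiinnnnnnnn   [T → epsilon]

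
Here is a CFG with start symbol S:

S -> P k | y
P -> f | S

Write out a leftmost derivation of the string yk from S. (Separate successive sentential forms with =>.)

S => Pk => Sk => yk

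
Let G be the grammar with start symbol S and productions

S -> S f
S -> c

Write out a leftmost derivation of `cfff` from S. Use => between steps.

S => Sf => Sff => Sfff => cfff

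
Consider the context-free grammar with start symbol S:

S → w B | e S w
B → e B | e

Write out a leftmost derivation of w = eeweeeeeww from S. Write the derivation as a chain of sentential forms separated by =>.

S=>eSw=>eeSww=>eewBww=>eeweBww=>eeweeBww=>eeweeeBww=>eeweeeeBww=>eeweeeeeww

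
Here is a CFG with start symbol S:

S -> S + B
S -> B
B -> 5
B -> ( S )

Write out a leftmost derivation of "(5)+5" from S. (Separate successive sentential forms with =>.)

S => S+B => B+B => (S)+B => (B)+B => (5)+B => (5)+5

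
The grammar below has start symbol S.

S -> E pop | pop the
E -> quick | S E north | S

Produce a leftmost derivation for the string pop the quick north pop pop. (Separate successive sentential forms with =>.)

S => E pop   [S -> E pop]
E pop => S pop   [E -> S]
S pop => E pop pop   [S -> E pop]
E pop pop => S E north pop pop   [E -> S E north]
S E north pop pop => pop the E north pop pop   [S -> pop the]
pop the E north pop pop => pop the quick north pop pop   [E -> quick]

S => E pop => S pop => E pop pop => S E north pop pop => pop the E north pop pop => pop the quick north pop pop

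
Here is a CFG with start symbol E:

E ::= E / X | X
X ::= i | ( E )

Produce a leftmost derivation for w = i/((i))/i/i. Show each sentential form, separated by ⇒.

E ⇒ E/X ⇒ E/X/X ⇒ E/X/X/X ⇒ X/X/X/X ⇒ i/X/X/X ⇒ i/(E)/X/X ⇒ i/(X)/X/X ⇒ i/((E))/X/X ⇒ i/((X))/X/X ⇒ i/((i))/X/X ⇒ i/((i))/i/X ⇒ i/((i))/i/i

E ⇒ E/X   [E ::= E / X]
E/X ⇒ E/X/X   [E ::= E / X]
E/X/X ⇒ E/X/X/X   [E ::= E / X]
E/X/X/X ⇒ X/X/X/X   [E ::= X]
X/X/X/X ⇒ i/X/X/X   [X ::= i]
i/X/X/X ⇒ i/(E)/X/X   [X ::= ( E )]
i/(E)/X/X ⇒ i/(X)/X/X   [E ::= X]
i/(X)/X/X ⇒ i/((E))/X/X   [X ::= ( E )]
i/((E))/X/X ⇒ i/((X))/X/X   [E ::= X]
i/((X))/X/X ⇒ i/((i))/X/X   [X ::= i]
i/((i))/X/X ⇒ i/((i))/i/X   [X ::= i]
i/((i))/i/X ⇒ i/((i))/i/i   [X ::= i]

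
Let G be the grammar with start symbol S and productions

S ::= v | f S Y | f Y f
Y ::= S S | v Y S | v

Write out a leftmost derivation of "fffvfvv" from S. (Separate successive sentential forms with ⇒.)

S ⇒ fSY ⇒ ffSYY ⇒ fffYfYY ⇒ fffvfYY ⇒ fffvfvY ⇒ fffvfvv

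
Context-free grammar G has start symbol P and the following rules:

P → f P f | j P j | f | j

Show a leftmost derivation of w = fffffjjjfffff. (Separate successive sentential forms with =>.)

P => fPf => ffPff => fffPfff => ffffPffff => fffffPfffff => fffffjPjfffff => fffffjjjfffff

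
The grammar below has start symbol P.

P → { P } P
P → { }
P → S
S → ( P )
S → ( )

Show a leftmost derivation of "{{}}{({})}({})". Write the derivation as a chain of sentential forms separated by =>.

P=>{P}P=>{{}}P=>{{}}{P}P=>{{}}{S}P=>{{}}{(P)}P=>{{}}{({})}P=>{{}}{({})}S=>{{}}{({})}(P)=>{{}}{({})}({})

P => {P}P   [P → { P } P]
{P}P => {{}}P   [P → { }]
{{}}P => {{}}{P}P   [P → { P } P]
{{}}{P}P => {{}}{S}P   [P → S]
{{}}{S}P => {{}}{(P)}P   [S → ( P )]
{{}}{(P)}P => {{}}{({})}P   [P → { }]
{{}}{({})}P => {{}}{({})}S   [P → S]
{{}}{({})}S => {{}}{({})}(P)   [S → ( P )]
{{}}{({})}(P) => {{}}{({})}({})   [P → { }]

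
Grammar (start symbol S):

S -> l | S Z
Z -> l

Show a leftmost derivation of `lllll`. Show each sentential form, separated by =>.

S=>SZ=>SZZ=>SZZZ=>SZZZZ=>lZZZZ=>llZZZ=>lllZZ=>llllZ=>lllll

S => SZ   [S -> S Z]
SZ => SZZ   [S -> S Z]
SZZ => SZZZ   [S -> S Z]
SZZZ => SZZZZ   [S -> S Z]
SZZZZ => lZZZZ   [S -> l]
lZZZZ => llZZZ   [Z -> l]
llZZZ => lllZZ   [Z -> l]
lllZZ => llllZ   [Z -> l]
llllZ => lllll   [Z -> l]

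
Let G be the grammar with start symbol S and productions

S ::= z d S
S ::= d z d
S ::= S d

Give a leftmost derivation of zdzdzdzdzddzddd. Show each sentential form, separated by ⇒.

S ⇒ zdS   [S ::= z d S]
zdS ⇒ zdzdS   [S ::= z d S]
zdzdS ⇒ zdzdSd   [S ::= S d]
zdzdSd ⇒ zdzdzdSd   [S ::= z d S]
zdzdzdSd ⇒ zdzdzdzdSd   [S ::= z d S]
zdzdzdzdSd ⇒ zdzdzdzdSdd   [S ::= S d]
zdzdzdzdSdd ⇒ zdzdzdzdzdSdd   [S ::= z d S]
zdzdzdzdzdSdd ⇒ zdzdzdzdzddzddd   [S ::= d z d]

S⇒zdS⇒zdzdS⇒zdzdSd⇒zdzdzdSd⇒zdzdzdzdSd⇒zdzdzdzdSdd⇒zdzdzdzdzdSdd⇒zdzdzdzdzddzddd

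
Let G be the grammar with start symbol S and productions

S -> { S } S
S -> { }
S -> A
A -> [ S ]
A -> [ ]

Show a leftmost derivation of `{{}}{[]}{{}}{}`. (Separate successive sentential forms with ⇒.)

S ⇒ {S}S ⇒ {{}}S ⇒ {{}}{S}S ⇒ {{}}{A}S ⇒ {{}}{[]}S ⇒ {{}}{[]}{S}S ⇒ {{}}{[]}{{}}S ⇒ {{}}{[]}{{}}{}

S ⇒ {S}S   [S -> { S } S]
{S}S ⇒ {{}}S   [S -> { }]
{{}}S ⇒ {{}}{S}S   [S -> { S } S]
{{}}{S}S ⇒ {{}}{A}S   [S -> A]
{{}}{A}S ⇒ {{}}{[]}S   [A -> [ ]]
{{}}{[]}S ⇒ {{}}{[]}{S}S   [S -> { S } S]
{{}}{[]}{S}S ⇒ {{}}{[]}{{}}S   [S -> { }]
{{}}{[]}{{}}S ⇒ {{}}{[]}{{}}{}   [S -> { }]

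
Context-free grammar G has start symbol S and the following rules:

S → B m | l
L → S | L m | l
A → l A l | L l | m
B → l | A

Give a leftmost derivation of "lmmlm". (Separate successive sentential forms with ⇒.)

S ⇒ Bm ⇒ Am ⇒ Llm ⇒ Lmlm ⇒ Lmmlm ⇒ lmmlm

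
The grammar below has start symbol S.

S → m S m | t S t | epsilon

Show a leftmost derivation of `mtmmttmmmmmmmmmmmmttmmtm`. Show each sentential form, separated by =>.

S => mSm => mtStm => mtmSmtm => mtmmSmmtm => mtmmtStmmtm => mtmmttSttmmtm => mtmmttmSmttmmtm => mtmmttmmSmmttmmtm => mtmmttmmmSmmmttmmtm => mtmmttmmmmSmmmmttmmtm => mtmmttmmmmmSmmmmmttmmtm => mtmmttmmmmmmSmmmmmmttmmtm => mtmmttmmmmmmmmmmmmttmmtm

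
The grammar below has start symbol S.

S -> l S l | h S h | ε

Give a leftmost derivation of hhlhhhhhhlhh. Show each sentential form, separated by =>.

S => hSh => hhShh => hhlSlhh => hhlhShlhh => hhlhhShhlhh => hhlhhhShhhlhh => hhlhhhhhhlhh

S => hSh   [S -> h S h]
hSh => hhShh   [S -> h S h]
hhShh => hhlSlhh   [S -> l S l]
hhlSlhh => hhlhShlhh   [S -> h S h]
hhlhShlhh => hhlhhShhlhh   [S -> h S h]
hhlhhShhlhh => hhlhhhShhhlhh   [S -> h S h]
hhlhhhShhhlhh => hhlhhhhhhlhh   [S -> ε]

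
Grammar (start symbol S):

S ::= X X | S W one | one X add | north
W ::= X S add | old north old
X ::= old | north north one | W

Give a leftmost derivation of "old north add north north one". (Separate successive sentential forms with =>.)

S => X X => W X => X S add X => old S add X => old north add X => old north add north north one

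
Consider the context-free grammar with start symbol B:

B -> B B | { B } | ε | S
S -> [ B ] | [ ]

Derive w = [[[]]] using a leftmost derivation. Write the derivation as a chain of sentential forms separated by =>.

B => S   [B -> S]
S => [B]   [S -> [ B ]]
[B] => [S]   [B -> S]
[S] => [[B]]   [S -> [ B ]]
[[B]] => [[S]]   [B -> S]
[[S]] => [[[]]]   [S -> [ ]]

B=>S=>[B]=>[S]=>[[B]]=>[[S]]=>[[[]]]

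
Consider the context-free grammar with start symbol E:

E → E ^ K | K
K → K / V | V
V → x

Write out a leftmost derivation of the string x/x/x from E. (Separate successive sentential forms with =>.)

E => K   [E → K]
K => K/V   [K → K / V]
K/V => K/V/V   [K → K / V]
K/V/V => V/V/V   [K → V]
V/V/V => x/V/V   [V → x]
x/V/V => x/x/V   [V → x]
x/x/V => x/x/x   [V → x]

E=>K=>K/V=>K/V/V=>V/V/V=>x/V/V=>x/x/V=>x/x/x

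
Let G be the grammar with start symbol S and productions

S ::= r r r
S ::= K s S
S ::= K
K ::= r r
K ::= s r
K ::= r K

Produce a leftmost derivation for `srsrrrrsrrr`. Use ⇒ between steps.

S⇒KsS⇒srsS⇒srsKsS⇒srsrKsS⇒srsrrKsS⇒srsrrrrsS⇒srsrrrrsrrr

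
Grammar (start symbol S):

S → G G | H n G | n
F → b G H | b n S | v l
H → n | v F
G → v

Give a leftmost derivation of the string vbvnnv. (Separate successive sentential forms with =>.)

S => HnG => vFnG => vbGHnG => vbvHnG => vbvnnG => vbvnnv

S => HnG   [S → H n G]
HnG => vFnG   [H → v F]
vFnG => vbGHnG   [F → b G H]
vbGHnG => vbvHnG   [G → v]
vbvHnG => vbvnnG   [H → n]
vbvnnG => vbvnnv   [G → v]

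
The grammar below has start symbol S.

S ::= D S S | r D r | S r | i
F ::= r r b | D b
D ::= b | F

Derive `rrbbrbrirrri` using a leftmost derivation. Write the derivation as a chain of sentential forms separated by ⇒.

S⇒DSS⇒FSS⇒rrbSS⇒rrbSrS⇒rrbSrrS⇒rrbDSSrrS⇒rrbbSSrrS⇒rrbbrDrSrrS⇒rrbbrbrSrrS⇒rrbbrbrSrrrS⇒rrbbrbrirrrS⇒rrbbrbrirrri

S ⇒ DSS   [S ::= D S S]
DSS ⇒ FSS   [D ::= F]
FSS ⇒ rrbSS   [F ::= r r b]
rrbSS ⇒ rrbSrS   [S ::= S r]
rrbSrS ⇒ rrbSrrS   [S ::= S r]
rrbSrrS ⇒ rrbDSSrrS   [S ::= D S S]
rrbDSSrrS ⇒ rrbbSSrrS   [D ::= b]
rrbbSSrrS ⇒ rrbbrDrSrrS   [S ::= r D r]
rrbbrDrSrrS ⇒ rrbbrbrSrrS   [D ::= b]
rrbbrbrSrrS ⇒ rrbbrbrSrrrS   [S ::= S r]
rrbbrbrSrrrS ⇒ rrbbrbrirrrS   [S ::= i]
rrbbrbrirrrS ⇒ rrbbrbrirrri   [S ::= i]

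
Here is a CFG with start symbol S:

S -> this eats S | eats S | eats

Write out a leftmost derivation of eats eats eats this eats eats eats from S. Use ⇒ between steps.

S ⇒ eats S ⇒ eats eats S ⇒ eats eats eats S ⇒ eats eats eats this eats S ⇒ eats eats eats this eats eats S ⇒ eats eats eats this eats eats eats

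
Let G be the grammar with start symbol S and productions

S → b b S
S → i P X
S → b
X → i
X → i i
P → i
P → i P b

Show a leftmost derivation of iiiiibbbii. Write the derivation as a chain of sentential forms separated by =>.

S => iPX   [S → i P X]
iPX => iiPbX   [P → i P b]
iiPbX => iiiPbbX   [P → i P b]
iiiPbbX => iiiiPbbbX   [P → i P b]
iiiiPbbbX => iiiiibbbX   [P → i]
iiiiibbbX => iiiiibbbii   [X → i i]

S => iPX => iiPbX => iiiPbbX => iiiiPbbbX => iiiiibbbX => iiiiibbbii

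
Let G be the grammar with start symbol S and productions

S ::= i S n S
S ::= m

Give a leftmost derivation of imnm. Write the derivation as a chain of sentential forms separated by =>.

S=>iSnS=>imnS=>imnm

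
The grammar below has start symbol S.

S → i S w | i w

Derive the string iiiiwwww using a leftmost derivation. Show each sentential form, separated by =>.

S => iSw => iiSww => iiiSwww => iiiiwwww

S => iSw   [S → i S w]
iSw => iiSww   [S → i S w]
iiSww => iiiSwww   [S → i S w]
iiiSwww => iiiiwwww   [S → i w]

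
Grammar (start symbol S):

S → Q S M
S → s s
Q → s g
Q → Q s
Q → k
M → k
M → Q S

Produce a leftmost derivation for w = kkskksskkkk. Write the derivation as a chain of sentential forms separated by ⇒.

S ⇒ QSM   [S → Q S M]
QSM ⇒ kSM   [Q → k]
kSM ⇒ kQSMM   [S → Q S M]
kQSMM ⇒ kQsSMM   [Q → Q s]
kQsSMM ⇒ kksSMM   [Q → k]
kksSMM ⇒ kksQSMMM   [S → Q S M]
kksQSMMM ⇒ kkskSMMM   [Q → k]
kkskSMMM ⇒ kkskQSMMMM   [S → Q S M]
kkskQSMMMM ⇒ kkskkSMMMM   [Q → k]
kkskkSMMMM ⇒ kkskkssMMMM   [S → s s]
kkskkssMMMM ⇒ kkskksskMMM   [M → k]
kkskksskMMM ⇒ kkskksskkMM   [M → k]
kkskksskkMM ⇒ kkskksskkkM   [M → k]
kkskksskkkM ⇒ kkskksskkkk   [M → k]

S ⇒ QSM ⇒ kSM ⇒ kQSMM ⇒ kQsSMM ⇒ kksSMM ⇒ kksQSMMM ⇒ kkskSMMM ⇒ kkskQSMMMM ⇒ kkskkSMMMM ⇒ kkskkssMMMM ⇒ kkskksskMMM ⇒ kkskksskkMM ⇒ kkskksskkkM ⇒ kkskksskkkk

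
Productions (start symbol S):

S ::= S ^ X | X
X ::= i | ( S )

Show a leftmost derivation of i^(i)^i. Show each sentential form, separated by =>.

S => S^X => S^X^X => X^X^X => i^X^X => i^(S)^X => i^(X)^X => i^(i)^X => i^(i)^i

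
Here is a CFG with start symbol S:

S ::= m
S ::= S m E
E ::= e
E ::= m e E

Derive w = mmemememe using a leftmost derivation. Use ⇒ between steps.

S ⇒ SmE ⇒ SmEmE ⇒ SmEmEmE ⇒ SmEmEmEmE ⇒ mmEmEmEmE ⇒ mmemEmEmE ⇒ mmememEmE ⇒ mmemememE ⇒ mmemememe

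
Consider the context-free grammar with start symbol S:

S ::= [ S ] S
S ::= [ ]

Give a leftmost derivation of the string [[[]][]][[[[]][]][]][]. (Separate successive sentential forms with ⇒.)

S⇒[S]S⇒[[S]S]S⇒[[[]]S]S⇒[[[]][]]S⇒[[[]][]][S]S⇒[[[]][]][[S]S]S⇒[[[]][]][[[S]S]S]S⇒[[[]][]][[[[]]S]S]S⇒[[[]][]][[[[]][]]S]S⇒[[[]][]][[[[]][]][]]S⇒[[[]][]][[[[]][]][]][]

S ⇒ [S]S   [S ::= [ S ] S]
[S]S ⇒ [[S]S]S   [S ::= [ S ] S]
[[S]S]S ⇒ [[[]]S]S   [S ::= [ ]]
[[[]]S]S ⇒ [[[]][]]S   [S ::= [ ]]
[[[]][]]S ⇒ [[[]][]][S]S   [S ::= [ S ] S]
[[[]][]][S]S ⇒ [[[]][]][[S]S]S   [S ::= [ S ] S]
[[[]][]][[S]S]S ⇒ [[[]][]][[[S]S]S]S   [S ::= [ S ] S]
[[[]][]][[[S]S]S]S ⇒ [[[]][]][[[[]]S]S]S   [S ::= [ ]]
[[[]][]][[[[]]S]S]S ⇒ [[[]][]][[[[]][]]S]S   [S ::= [ ]]
[[[]][]][[[[]][]]S]S ⇒ [[[]][]][[[[]][]][]]S   [S ::= [ ]]
[[[]][]][[[[]][]][]]S ⇒ [[[]][]][[[[]][]][]][]   [S ::= [ ]]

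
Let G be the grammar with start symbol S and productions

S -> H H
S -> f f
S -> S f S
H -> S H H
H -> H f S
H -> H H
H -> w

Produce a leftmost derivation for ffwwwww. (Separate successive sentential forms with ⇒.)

S⇒HH⇒SHHH⇒ffHHH⇒ffHHHH⇒ffwHHH⇒ffwHHHH⇒ffwwHHH⇒ffwwwHH⇒ffwwwwH⇒ffwwwww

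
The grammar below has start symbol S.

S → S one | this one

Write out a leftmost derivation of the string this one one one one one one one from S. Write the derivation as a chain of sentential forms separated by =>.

S => S one   [S → S one]
S one => S one one   [S → S one]
S one one => S one one one   [S → S one]
S one one one => S one one one one   [S → S one]
S one one one one => S one one one one one   [S → S one]
S one one one one one => S one one one one one one   [S → S one]
S one one one one one one => this one one one one one one one   [S → this one]

S => S one => S one one => S one one one => S one one one one => S one one one one one => S one one one one one one => this one one one one one one one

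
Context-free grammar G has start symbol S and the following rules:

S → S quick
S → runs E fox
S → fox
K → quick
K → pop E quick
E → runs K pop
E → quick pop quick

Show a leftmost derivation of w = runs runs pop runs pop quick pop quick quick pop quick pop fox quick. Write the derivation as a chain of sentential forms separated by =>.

S => S quick   [S → S quick]
S quick => runs E fox quick   [S → runs E fox]
runs E fox quick => runs runs K pop fox quick   [E → runs K pop]
runs runs K pop fox quick => runs runs pop E quick pop fox quick   [K → pop E quick]
runs runs pop E quick pop fox quick => runs runs pop runs K pop quick pop fox quick   [E → runs K pop]
runs runs pop runs K pop quick pop fox quick => runs runs pop runs pop E quick pop quick pop fox quick   [K → pop E quick]
runs runs pop runs pop E quick pop quick pop fox quick => runs runs pop runs pop quick pop quick quick pop quick pop fox quick   [E → quick pop quick]

S => S quick => runs E fox quick => runs runs K pop fox quick => runs runs pop E quick pop fox quick => runs runs pop runs K pop quick pop fox quick => runs runs pop runs pop E quick pop quick pop fox quick => runs runs pop runs pop quick pop quick quick pop quick pop fox quick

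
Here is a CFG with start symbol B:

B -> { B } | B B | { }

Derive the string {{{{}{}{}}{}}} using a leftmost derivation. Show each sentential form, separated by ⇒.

B ⇒ {B} ⇒ {{B}} ⇒ {{BB}} ⇒ {{{B}B}} ⇒ {{{BB}B}} ⇒ {{{BBB}B}} ⇒ {{{{}BB}B}} ⇒ {{{{}{}B}B}} ⇒ {{{{}{}{}}B}} ⇒ {{{{}{}{}}{}}}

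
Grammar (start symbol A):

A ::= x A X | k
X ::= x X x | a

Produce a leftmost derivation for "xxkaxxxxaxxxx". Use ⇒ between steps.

A ⇒ xAX   [A ::= x A X]
xAX ⇒ xxAXX   [A ::= x A X]
xxAXX ⇒ xxkXX   [A ::= k]
xxkXX ⇒ xxkaX   [X ::= a]
xxkaX ⇒ xxkaxXx   [X ::= x X x]
xxkaxXx ⇒ xxkaxxXxx   [X ::= x X x]
xxkaxxXxx ⇒ xxkaxxxXxxx   [X ::= x X x]
xxkaxxxXxxx ⇒ xxkaxxxxXxxxx   [X ::= x X x]
xxkaxxxxXxxxx ⇒ xxkaxxxxaxxxx   [X ::= a]

A ⇒ xAX ⇒ xxAXX ⇒ xxkXX ⇒ xxkaX ⇒ xxkaxXx ⇒ xxkaxxXxx ⇒ xxkaxxxXxxx ⇒ xxkaxxxxXxxxx ⇒ xxkaxxxxaxxxx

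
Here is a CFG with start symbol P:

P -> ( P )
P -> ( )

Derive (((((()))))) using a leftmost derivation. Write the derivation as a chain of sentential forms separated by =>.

P=>(P)=>((P))=>(((P)))=>((((P))))=>(((((P)))))=>(((((())))))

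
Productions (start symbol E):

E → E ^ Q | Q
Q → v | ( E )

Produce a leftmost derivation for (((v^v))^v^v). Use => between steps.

E => Q => (E) => (E^Q) => (E^Q^Q) => (Q^Q^Q) => ((E)^Q^Q) => ((Q)^Q^Q) => (((E))^Q^Q) => (((E^Q))^Q^Q) => (((Q^Q))^Q^Q) => (((v^Q))^Q^Q) => (((v^v))^Q^Q) => (((v^v))^v^Q) => (((v^v))^v^v)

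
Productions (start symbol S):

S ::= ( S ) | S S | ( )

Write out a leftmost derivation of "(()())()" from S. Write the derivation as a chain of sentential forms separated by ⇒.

S ⇒ SS ⇒ (S)S ⇒ (SS)S ⇒ (()S)S ⇒ (()())S ⇒ (()())()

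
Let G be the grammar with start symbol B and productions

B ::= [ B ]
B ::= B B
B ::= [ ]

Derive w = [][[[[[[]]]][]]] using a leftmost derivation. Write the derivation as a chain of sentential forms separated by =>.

B => BB   [B ::= B B]
BB => []B   [B ::= [ ]]
[]B => [][B]   [B ::= [ B ]]
[][B] => [][[B]]   [B ::= [ B ]]
[][[B]] => [][[BB]]   [B ::= B B]
[][[BB]] => [][[[B]B]]   [B ::= [ B ]]
[][[[B]B]] => [][[[[B]]B]]   [B ::= [ B ]]
[][[[[B]]B]] => [][[[[[B]]]B]]   [B ::= [ B ]]
[][[[[[B]]]B]] => [][[[[[[]]]]B]]   [B ::= [ ]]
[][[[[[[]]]]B]] => [][[[[[[]]]][]]]   [B ::= [ ]]

B => BB => []B => [][B] => [][[B]] => [][[BB]] => [][[[B]B]] => [][[[[B]]B]] => [][[[[[B]]]B]] => [][[[[[[]]]]B]] => [][[[[[[]]]][]]]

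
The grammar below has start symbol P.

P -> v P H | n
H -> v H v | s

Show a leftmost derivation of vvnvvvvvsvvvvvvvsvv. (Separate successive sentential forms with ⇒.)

P ⇒ vPH   [P -> v P H]
vPH ⇒ vvPHH   [P -> v P H]
vvPHH ⇒ vvnHH   [P -> n]
vvnHH ⇒ vvnvHvH   [H -> v H v]
vvnvHvH ⇒ vvnvvHvvH   [H -> v H v]
vvnvvHvvH ⇒ vvnvvvHvvvH   [H -> v H v]
vvnvvvHvvvH ⇒ vvnvvvvHvvvvH   [H -> v H v]
vvnvvvvHvvvvH ⇒ vvnvvvvvHvvvvvH   [H -> v H v]
vvnvvvvvHvvvvvH ⇒ vvnvvvvvsvvvvvH   [H -> s]
vvnvvvvvsvvvvvH ⇒ vvnvvvvvsvvvvvvHv   [H -> v H v]
vvnvvvvvsvvvvvvHv ⇒ vvnvvvvvsvvvvvvvHvv   [H -> v H v]
vvnvvvvvsvvvvvvvHvv ⇒ vvnvvvvvsvvvvvvvsvv   [H -> s]

P ⇒ vPH ⇒ vvPHH ⇒ vvnHH ⇒ vvnvHvH ⇒ vvnvvHvvH ⇒ vvnvvvHvvvH ⇒ vvnvvvvHvvvvH ⇒ vvnvvvvvHvvvvvH ⇒ vvnvvvvvsvvvvvH ⇒ vvnvvvvvsvvvvvvHv ⇒ vvnvvvvvsvvvvvvvHvv ⇒ vvnvvvvvsvvvvvvvsvv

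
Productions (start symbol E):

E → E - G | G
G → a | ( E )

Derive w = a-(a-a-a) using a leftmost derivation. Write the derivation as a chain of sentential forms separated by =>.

E=>E-G=>G-G=>a-G=>a-(E)=>a-(E-G)=>a-(E-G-G)=>a-(G-G-G)=>a-(a-G-G)=>a-(a-a-G)=>a-(a-a-a)

E => E-G   [E → E - G]
E-G => G-G   [E → G]
G-G => a-G   [G → a]
a-G => a-(E)   [G → ( E )]
a-(E) => a-(E-G)   [E → E - G]
a-(E-G) => a-(E-G-G)   [E → E - G]
a-(E-G-G) => a-(G-G-G)   [E → G]
a-(G-G-G) => a-(a-G-G)   [G → a]
a-(a-G-G) => a-(a-a-G)   [G → a]
a-(a-a-G) => a-(a-a-a)   [G → a]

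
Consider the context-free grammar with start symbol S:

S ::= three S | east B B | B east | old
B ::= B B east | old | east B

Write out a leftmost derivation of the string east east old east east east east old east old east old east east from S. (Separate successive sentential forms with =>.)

S => B east => B B east east => B B east B east east => east B B east B east east => east B B east B east B east east => east east B B east B east B east east => east east old B east B east B east east => east east old east B east B east B east east => east east old east east B east B east B east east => east east old east east east B east B east B east east => east east old east east east east B east B east B east east => east east old east east east east old east B east B east east => east east old east east east east old east old east B east east => east east old east east east east old east old east old east east

S => B east   [S ::= B east]
B east => B B east east   [B ::= B B east]
B B east east => B B east B east east   [B ::= B B east]
B B east B east east => east B B east B east east   [B ::= east B]
east B B east B east east => east B B east B east B east east   [B ::= B B east]
east B B east B east B east east => east east B B east B east B east east   [B ::= east B]
east east B B east B east B east east => east east old B east B east B east east   [B ::= old]
east east old B east B east B east east => east east old east B east B east B east east   [B ::= east B]
east east old east B east B east B east east => east east old east east B east B east B east east   [B ::= east B]
east east old east east B east B east B east east => east east old east east east B east B east B east east   [B ::= east B]
east east old east east east B east B east B east east => east east old east east east east B east B east B east east   [B ::= east B]
east east old east east east east B east B east B east east => east east old east east east east old east B east B east east   [B ::= old]
east east old east east east east old east B east B east east => east east old east east east east old east old east B east east   [B ::= old]
east east old east east east east old east old east B east east => east east old east east east east old east old east old east east   [B ::= old]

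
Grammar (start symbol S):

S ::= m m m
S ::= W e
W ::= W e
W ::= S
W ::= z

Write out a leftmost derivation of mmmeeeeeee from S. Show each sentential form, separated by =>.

S => We => Se => Wee => Weee => Seee => Weeee => Weeeee => Weeeeee => Weeeeeee => Seeeeeee => mmmeeeeeee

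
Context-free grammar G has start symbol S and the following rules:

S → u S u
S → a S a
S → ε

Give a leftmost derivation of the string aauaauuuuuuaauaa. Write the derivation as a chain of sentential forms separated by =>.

S => aSa => aaSaa => aauSuaa => aauaSauaa => aauaaSaauaa => aauaauSuaauaa => aauaauuSuuaauaa => aauaauuuSuuuaauaa => aauaauuuuuuaauaa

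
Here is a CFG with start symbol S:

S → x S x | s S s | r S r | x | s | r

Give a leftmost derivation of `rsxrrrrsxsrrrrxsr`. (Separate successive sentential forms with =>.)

S => rSr => rsSsr => rsxSxsr => rsxrSrxsr => rsxrrSrrxsr => rsxrrrSrrrxsr => rsxrrrrSrrrrxsr => rsxrrrrsSsrrrrxsr => rsxrrrrsxsrrrrxsr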